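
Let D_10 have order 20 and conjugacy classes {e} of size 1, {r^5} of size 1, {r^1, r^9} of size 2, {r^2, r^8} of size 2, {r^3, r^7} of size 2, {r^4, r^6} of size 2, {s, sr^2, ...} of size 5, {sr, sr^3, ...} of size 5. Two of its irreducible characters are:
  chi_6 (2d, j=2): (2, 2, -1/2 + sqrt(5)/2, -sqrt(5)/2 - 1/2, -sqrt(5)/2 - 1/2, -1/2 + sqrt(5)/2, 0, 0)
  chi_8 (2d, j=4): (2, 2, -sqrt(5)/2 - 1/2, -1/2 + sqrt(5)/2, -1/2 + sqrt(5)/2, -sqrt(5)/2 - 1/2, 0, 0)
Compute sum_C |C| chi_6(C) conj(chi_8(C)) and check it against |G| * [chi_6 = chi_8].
Sum = 0; so <chi_6, chi_8> = 0 (distinct irreducibles are orthogonal).

Solution. Compute term by term over conjugacy classes (|C| * chi_6(C) * conj(chi_8(C))):
  1*(2)*conj(2) + 1*(2)*conj(2) + 2*(-1/2 + sqrt(5)/2)*conj(-sqrt(5)/2 - 1/2) + 2*(-sqrt(5)/2 - 1/2)*conj(-1/2 + sqrt(5)/2) + 2*(-sqrt(5)/2 - 1/2)*conj(-1/2 + sqrt(5)/2) + 2*(-1/2 + sqrt(5)/2)*conj(-sqrt(5)/2 - 1/2) + 5*(0)*conj(0) + 5*(0)*conj(0)
  = (4) + (4) + (-2) + (-2) + (-2) + (-2) + (0) + (0)
  = 0.
Dividing by |G| = 20 gives 0/20 = 0, matching the row-orthogonality relation <chi_6, chi_8> = [chi_6 = chi_8].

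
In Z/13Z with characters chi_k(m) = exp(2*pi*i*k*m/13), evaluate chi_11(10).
chi_11(10) = zeta_13^110 = exp(12*I*pi/13)

Justification: chi_11(10) = zeta_13^(11*10) = zeta_13^110. Since zeta_13^13 = 1, this equals zeta_13^6 = exp(2*pi*i*6/13) = exp(12*I*pi/13).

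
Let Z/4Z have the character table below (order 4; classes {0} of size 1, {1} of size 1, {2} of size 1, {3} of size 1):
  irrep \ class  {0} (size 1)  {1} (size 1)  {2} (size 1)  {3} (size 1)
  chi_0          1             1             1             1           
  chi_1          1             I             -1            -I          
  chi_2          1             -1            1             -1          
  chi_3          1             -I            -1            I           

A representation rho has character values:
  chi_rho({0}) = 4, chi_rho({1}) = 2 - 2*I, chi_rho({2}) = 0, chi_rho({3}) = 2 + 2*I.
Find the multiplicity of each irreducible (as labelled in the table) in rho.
Multiplicities: chi_0: 2, chi_1: 0, chi_2: 0, chi_3: 2.

Argument: Use <chi_rho, chi> = (1/|G|) sum_C |C| * chi_rho(C) * conj(chi(C)) with |G| = 4 for each irreducible chi in the table:
  <chi_rho, chi_0> = (1/4)[1*(4)*conj(1) + 1*(2 - 2*I)*conj(1) + 1*(0)*conj(1) + 1*(2 + 2*I)*conj(1)]
      = (1/4)[(4) + (2 - 2*I) + (0) + (2 + 2*I)] = 8/4 = 2
  <chi_rho, chi_1> = (1/4)[1*(4)*conj(1) + 1*(2 - 2*I)*conj(I) + 1*(0)*conj(-1) + 1*(2 + 2*I)*conj(-I)]
      = (1/4)[(4) + (-2 - 2*I) + (0) + (-2 + 2*I)] = 0/4 = 0
  <chi_rho, chi_2> = (1/4)[1*(4)*conj(1) + 1*(2 - 2*I)*conj(-1) + 1*(0)*conj(1) + 1*(2 + 2*I)*conj(-1)]
      = (1/4)[(4) + (-2 + 2*I) + (0) + (-2 - 2*I)] = 0/4 = 0
  <chi_rho, chi_3> = (1/4)[1*(4)*conj(1) + 1*(2 - 2*I)*conj(-I) + 1*(0)*conj(-1) + 1*(2 + 2*I)*conj(I)]
      = (1/4)[(4) + (2 + 2*I) + (0) + (2 - 2*I)] = 8/4 = 2
(Exp terms are combined using exp(i*s)*conj(exp(i*t)) = exp(i*(s-t)), and sums of them are collapsed using the identity that for every m > 1 the m distinct m-th roots of unity sum to 0, e.g. 1 + exp(2*I*pi/3) + exp(-2*I*pi/3) = 0.)
Dimension check: dim(rho) = sum (mult * dim) = 2*1 + 0*1 + 0*1 + 2*1 = 4 = chi_rho(e) = 4.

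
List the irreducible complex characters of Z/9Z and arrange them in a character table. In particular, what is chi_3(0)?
Character table of Z/9Z (irreps indexed chi_0,...,chi_8 with chi_k(m) = zeta_9^(k*m), zeta_9 = exp(2*pi*i/9)):
  irrep \ class  {0} (size 1)  {1} (size 1)    {2} (size 1)    {3} (size 1)    {4} (size 1)    {5} (size 1)    {6} (size 1)    {7} (size 1)    {8} (size 1)  
  chi_0          1             1               1               1               1               1               1               1               1             
  chi_1          1             exp(2*I*pi/9)   exp(4*I*pi/9)   exp(2*I*pi/3)   exp(8*I*pi/9)   exp(-8*I*pi/9)  exp(-2*I*pi/3)  exp(-4*I*pi/9)  exp(-2*I*pi/9)
  chi_2          1             exp(4*I*pi/9)   exp(8*I*pi/9)   exp(-2*I*pi/3)  exp(-2*I*pi/9)  exp(2*I*pi/9)   exp(2*I*pi/3)   exp(-8*I*pi/9)  exp(-4*I*pi/9)
  chi_3          1             exp(2*I*pi/3)   exp(-2*I*pi/3)  1               exp(2*I*pi/3)   exp(-2*I*pi/3)  1               exp(2*I*pi/3)   exp(-2*I*pi/3)
  chi_4          1             exp(8*I*pi/9)   exp(-2*I*pi/9)  exp(2*I*pi/3)   exp(-4*I*pi/9)  exp(4*I*pi/9)   exp(-2*I*pi/3)  exp(2*I*pi/9)   exp(-8*I*pi/9)
  chi_5          1             exp(-8*I*pi/9)  exp(2*I*pi/9)   exp(-2*I*pi/3)  exp(4*I*pi/9)   exp(-4*I*pi/9)  exp(2*I*pi/3)   exp(-2*I*pi/9)  exp(8*I*pi/9) 
  chi_6          1             exp(-2*I*pi/3)  exp(2*I*pi/3)   1               exp(-2*I*pi/3)  exp(2*I*pi/3)   1               exp(-2*I*pi/3)  exp(2*I*pi/3) 
  chi_7          1             exp(-4*I*pi/9)  exp(-8*I*pi/9)  exp(2*I*pi/3)   exp(2*I*pi/9)   exp(-2*I*pi/9)  exp(-2*I*pi/3)  exp(8*I*pi/9)   exp(4*I*pi/9) 
  chi_8          1             exp(-2*I*pi/9)  exp(-4*I*pi/9)  exp(-2*I*pi/3)  exp(-8*I*pi/9)  exp(8*I*pi/9)   exp(2*I*pi/3)   exp(4*I*pi/9)   exp(2*I*pi/9) 

Spot check: chi_3(0) = zeta_9^(3*0) = zeta_9^0 = 1.

Solution. Z/9Z is abelian, so all 9 irreducible complex representations are 1-dimensional. They are given by chi_k(m) = zeta_9^(k*m) for k = 0,...,8. Row orthogonality: sum_m chi_k(m) conj(chi_l(m)) = 9 * [k = l].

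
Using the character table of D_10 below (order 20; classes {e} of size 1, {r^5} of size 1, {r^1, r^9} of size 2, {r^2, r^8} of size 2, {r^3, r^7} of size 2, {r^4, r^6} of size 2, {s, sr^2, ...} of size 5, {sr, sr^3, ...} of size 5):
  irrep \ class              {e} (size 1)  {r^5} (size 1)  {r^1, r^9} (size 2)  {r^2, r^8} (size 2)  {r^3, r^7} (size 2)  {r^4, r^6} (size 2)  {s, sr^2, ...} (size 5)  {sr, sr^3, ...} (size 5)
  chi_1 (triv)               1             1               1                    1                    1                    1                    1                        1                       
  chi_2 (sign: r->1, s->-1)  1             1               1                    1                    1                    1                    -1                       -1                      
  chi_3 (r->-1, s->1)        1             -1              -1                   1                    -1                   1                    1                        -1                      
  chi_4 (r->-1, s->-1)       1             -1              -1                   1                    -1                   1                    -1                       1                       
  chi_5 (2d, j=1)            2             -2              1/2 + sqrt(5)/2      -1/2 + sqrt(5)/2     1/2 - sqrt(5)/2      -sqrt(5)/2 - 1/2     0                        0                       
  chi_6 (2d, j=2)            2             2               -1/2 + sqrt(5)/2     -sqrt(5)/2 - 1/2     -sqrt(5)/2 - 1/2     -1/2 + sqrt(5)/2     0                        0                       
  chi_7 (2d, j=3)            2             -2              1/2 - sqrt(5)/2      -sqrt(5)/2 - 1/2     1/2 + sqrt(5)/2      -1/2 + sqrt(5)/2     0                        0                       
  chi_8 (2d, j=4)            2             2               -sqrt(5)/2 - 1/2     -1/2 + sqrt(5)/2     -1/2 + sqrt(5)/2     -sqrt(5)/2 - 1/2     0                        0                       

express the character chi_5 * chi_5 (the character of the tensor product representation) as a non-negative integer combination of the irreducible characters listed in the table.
chi_5 tensor chi_5 = chi_1 + chi_2 + chi_6 (all other irreducibles have multiplicity 0).

Justification: The character of a tensor product is the pointwise product (chi_5 * chi_5)(C) = chi_5(C) * chi_5(C):
  {e}: (2)*(2), {r^5}: (-2)*(-2), {r^1, r^9}: (1/2 + sqrt(5)/2)*(1/2 + sqrt(5)/2), {r^2, r^8}: (-1/2 + sqrt(5)/2)*(-1/2 + sqrt(5)/2), {r^3, r^7}: (1/2 - sqrt(5)/2)*(1/2 - sqrt(5)/2), {r^4, r^6}: (-sqrt(5)/2 - 1/2)*(-sqrt(5)/2 - 1/2), {s, sr^2, ...}: (0)*(0), {sr, sr^3, ...}: (0)*(0)
so (chi_5 * chi_5) takes values
  {e} -> 4, {r^5} -> 4, {r^1, r^9} -> sqrt(5)/2 + 3/2, {r^2, r^8} -> 3/2 - sqrt(5)/2, {r^3, r^7} -> 3/2 - sqrt(5)/2, {r^4, r^6} -> sqrt(5)/2 + 3/2, {s, sr^2, ...} -> 0, {sr, sr^3, ...} -> 0.
Now take the inner product of this character with each irreducible chi from the table, <chi_5*chi_5, chi> = (1/20) sum_C |C| (chi_5*chi_5)(C) conj(chi(C)):
  <chi_5*chi_5, chi_1> = (1/20)[1*(4)*conj(1) + 1*(4)*conj(1) + 2*(sqrt(5)/2 + 3/2)*conj(1) + 2*(3/2 - sqrt(5)/2)*conj(1) + 2*(3/2 - sqrt(5)/2)*conj(1) + 2*(sqrt(5)/2 + 3/2)*conj(1) + 5*(0)*conj(1) + 5*(0)*conj(1)]
      = (1/20)[(4) + (4) + (sqrt(5) + 3) + (3 - sqrt(5)) + (3 - sqrt(5)) + (sqrt(5) + 3) + (0) + (0)] = 20/20 = 1
  <chi_5*chi_5, chi_2> = (1/20)[1*(4)*conj(1) + 1*(4)*conj(1) + 2*(sqrt(5)/2 + 3/2)*conj(1) + 2*(3/2 - sqrt(5)/2)*conj(1) + 2*(3/2 - sqrt(5)/2)*conj(1) + 2*(sqrt(5)/2 + 3/2)*conj(1) + 5*(0)*conj(-1) + 5*(0)*conj(-1)]
      = (1/20)[(4) + (4) + (sqrt(5) + 3) + (3 - sqrt(5)) + (3 - sqrt(5)) + (sqrt(5) + 3) + (0) + (0)] = 20/20 = 1
  <chi_5*chi_5, chi_3> = (1/20)[1*(4)*conj(1) + 1*(4)*conj(-1) + 2*(sqrt(5)/2 + 3/2)*conj(-1) + 2*(3/2 - sqrt(5)/2)*conj(1) + 2*(3/2 - sqrt(5)/2)*conj(-1) + 2*(sqrt(5)/2 + 3/2)*conj(1) + 5*(0)*conj(1) + 5*(0)*conj(-1)]
      = (1/20)[(4) + (-4) + (-3 - sqrt(5)) + (3 - sqrt(5)) + (-3 + sqrt(5)) + (sqrt(5) + 3) + (0) + (0)] = 0/20 = 0
  <chi_5*chi_5, chi_4> = (1/20)[1*(4)*conj(1) + 1*(4)*conj(-1) + 2*(sqrt(5)/2 + 3/2)*conj(-1) + 2*(3/2 - sqrt(5)/2)*conj(1) + 2*(3/2 - sqrt(5)/2)*conj(-1) + 2*(sqrt(5)/2 + 3/2)*conj(1) + 5*(0)*conj(-1) + 5*(0)*conj(1)]
      = (1/20)[(4) + (-4) + (-3 - sqrt(5)) + (3 - sqrt(5)) + (-3 + sqrt(5)) + (sqrt(5) + 3) + (0) + (0)] = 0/20 = 0
  <chi_5*chi_5, chi_5> = (1/20)[1*(4)*conj(2) + 1*(4)*conj(-2) + 2*(sqrt(5)/2 + 3/2)*conj(1/2 + sqrt(5)/2) + 2*(3/2 - sqrt(5)/2)*conj(-1/2 + sqrt(5)/2) + 2*(3/2 - sqrt(5)/2)*conj(1/2 - sqrt(5)/2) + 2*(sqrt(5)/2 + 3/2)*conj(-sqrt(5)/2 - 1/2) + 5*(0)*conj(0) + 5*(0)*conj(0)]
      = (1/20)[(8) + (-8) + (4 + 2*sqrt(5)) + (-4 + 2*sqrt(5)) + (4 - 2*sqrt(5)) + (-2*sqrt(5) - 4) + (0) + (0)] = 0/20 = 0
  <chi_5*chi_5, chi_6> = (1/20)[1*(4)*conj(2) + 1*(4)*conj(2) + 2*(sqrt(5)/2 + 3/2)*conj(-1/2 + sqrt(5)/2) + 2*(3/2 - sqrt(5)/2)*conj(-sqrt(5)/2 - 1/2) + 2*(3/2 - sqrt(5)/2)*conj(-sqrt(5)/2 - 1/2) + 2*(sqrt(5)/2 + 3/2)*conj(-1/2 + sqrt(5)/2) + 5*(0)*conj(0) + 5*(0)*conj(0)]
      = (1/20)[(8) + (8) + (1 + sqrt(5)) + (1 - sqrt(5)) + (1 - sqrt(5)) + (1 + sqrt(5)) + (0) + (0)] = 20/20 = 1
  <chi_5*chi_5, chi_7> = (1/20)[1*(4)*conj(2) + 1*(4)*conj(-2) + 2*(sqrt(5)/2 + 3/2)*conj(1/2 - sqrt(5)/2) + 2*(3/2 - sqrt(5)/2)*conj(-sqrt(5)/2 - 1/2) + 2*(3/2 - sqrt(5)/2)*conj(1/2 + sqrt(5)/2) + 2*(sqrt(5)/2 + 3/2)*conj(-1/2 + sqrt(5)/2) + 5*(0)*conj(0) + 5*(0)*conj(0)]
      = (1/20)[(8) + (-8) + (-sqrt(5) - 1) + (1 - sqrt(5)) + (-1 + sqrt(5)) + (1 + sqrt(5)) + (0) + (0)] = 0/20 = 0
  <chi_5*chi_5, chi_8> = (1/20)[1*(4)*conj(2) + 1*(4)*conj(2) + 2*(sqrt(5)/2 + 3/2)*conj(-sqrt(5)/2 - 1/2) + 2*(3/2 - sqrt(5)/2)*conj(-1/2 + sqrt(5)/2) + 2*(3/2 - sqrt(5)/2)*conj(-1/2 + sqrt(5)/2) + 2*(sqrt(5)/2 + 3/2)*conj(-sqrt(5)/2 - 1/2) + 5*(0)*conj(0) + 5*(0)*conj(0)]
      = (1/20)[(8) + (8) + (-2*sqrt(5) - 4) + (-4 + 2*sqrt(5)) + (-4 + 2*sqrt(5)) + (-2*sqrt(5) - 4) + (0) + (0)] = 0/20 = 0
Hence the multiplicities are chi_1: 1, chi_2: 1, chi_6: 1. Dimension check: dim(chi_5)*dim(chi_5) = 2*2 = 4 and sum (mult * dim) = 1*1 + 1*1 + 1*2 = 4.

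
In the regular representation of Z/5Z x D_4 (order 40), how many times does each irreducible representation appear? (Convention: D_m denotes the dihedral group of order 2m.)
Each irreducible V_i of dimension d_i appears with multiplicity d_i, i.e. rho_reg = (direct sum over all irreducibles V_i) d_i V_i. The irreducible dimensions for Z/5Z x D_4 are 1, 1, 1, 1, 1, 1, 1, 1, 1, 1, 1, 1, 1, 1, 1, 1, 1, 1, 1, 1, 2, 2, 2, 2, 2: 20 irreducibles of dimension 1, each with multiplicity 1; 5 irreducibles of dimension 2, each with multiplicity 2. Total dimension 20*1*1 + 5*2*2 = 40 = |G|.

Working: General theorem: in the regular representation of a finite group G, each irreducible appears with multiplicity equal to its dimension. Check: dim(rho_reg) = sum d_i^2 = 1 + 1 + 1 + 1 + 1 + 1 + 1 + 1 + 1 + 1 + 1 + 1 + 1 + 1 + 1 + 1 + 1 + 1 + 1 + 1 + 4 + 4 + 4 + 4 + 4 = 40 = |G|.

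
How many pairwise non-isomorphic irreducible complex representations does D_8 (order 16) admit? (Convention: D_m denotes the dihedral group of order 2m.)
7

Reasoning: The number of irreducible complex representations of a finite group equals its number of conjugacy classes. D_8 has 7 conjugacy classes (n/2 + 3 for n even), so D_8 (order 16) has exactly 7 irreducible complex representations.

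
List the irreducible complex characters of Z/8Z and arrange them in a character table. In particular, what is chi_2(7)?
Character table of Z/8Z (irreps indexed chi_0,...,chi_7 with chi_k(m) = zeta_8^(k*m), zeta_8 = exp(2*pi*i/8)):
  irrep \ class  {0} (size 1)  {1} (size 1)    {2} (size 1)  {3} (size 1)    {4} (size 1)  {5} (size 1)    {6} (size 1)  {7} (size 1)  
  chi_0          1             1               1             1               1             1               1             1             
  chi_1          1             exp(I*pi/4)     I             exp(3*I*pi/4)   -1            exp(-3*I*pi/4)  -I            exp(-I*pi/4)  
  chi_2          1             I               -1            -I              1             I               -1            -I            
  chi_3          1             exp(3*I*pi/4)   -I            exp(I*pi/4)     -1            exp(-I*pi/4)    I             exp(-3*I*pi/4)
  chi_4          1             -1              1             -1              1             -1              1             -1            
  chi_5          1             exp(-3*I*pi/4)  I             exp(-I*pi/4)    -1            exp(I*pi/4)     -I            exp(3*I*pi/4) 
  chi_6          1             -I              -1            I               1             -I              -1            I             
  chi_7          1             exp(-I*pi/4)    -I            exp(-3*I*pi/4)  -1            exp(3*I*pi/4)   I             exp(I*pi/4)   

Spot check: chi_2(7) = zeta_8^(2*7) = zeta_8^14 = -I.

Z/8Z is abelian, so all 8 irreducible complex representations are 1-dimensional. They are given by chi_k(m) = zeta_8^(k*m) for k = 0,...,7. Row orthogonality: sum_m chi_k(m) conj(chi_l(m)) = 8 * [k = l].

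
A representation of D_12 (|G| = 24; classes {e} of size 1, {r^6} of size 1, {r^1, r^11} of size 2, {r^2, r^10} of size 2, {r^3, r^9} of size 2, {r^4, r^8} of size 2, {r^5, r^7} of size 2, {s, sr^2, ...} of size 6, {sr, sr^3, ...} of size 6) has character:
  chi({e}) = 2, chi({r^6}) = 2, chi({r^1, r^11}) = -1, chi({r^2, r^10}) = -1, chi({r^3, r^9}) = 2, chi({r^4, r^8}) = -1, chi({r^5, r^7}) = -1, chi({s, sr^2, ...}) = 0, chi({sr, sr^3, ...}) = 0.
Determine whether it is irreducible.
Irreducible: <chi, chi> = 1.

Proof sketch: <chi, chi> = (1/|G|) sum_C |C| * |chi(C)|^2 = (1/24)[1*|2|^2 + 1*|2|^2 + 2*|-1|^2 + 2*|-1|^2 + 2*|2|^2 + 2*|-1|^2 + 2*|-1|^2 + 6*|0|^2 + 6*|0|^2]
  = (1/24)[(4) + (4) + (2) + (2) + (8) + (2) + (2) + (0) + (0)] = 24/24 = 1.
A character is irreducible iff <chi, chi> = 1, so this representation is irreducible.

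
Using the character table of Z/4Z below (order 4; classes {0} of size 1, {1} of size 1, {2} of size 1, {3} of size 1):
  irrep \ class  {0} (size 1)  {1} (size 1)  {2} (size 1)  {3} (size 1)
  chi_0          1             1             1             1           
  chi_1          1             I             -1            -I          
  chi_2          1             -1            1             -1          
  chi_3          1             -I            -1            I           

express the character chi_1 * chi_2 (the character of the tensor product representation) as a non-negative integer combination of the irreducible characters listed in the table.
chi_1 tensor chi_2 = chi_3 (all other irreducibles have multiplicity 0).

The character of a tensor product is the pointwise product (chi_1 * chi_2)(C) = chi_1(C) * chi_2(C):
  {0}: (1)*(1), {1}: (I)*(-1), {2}: (-1)*(1), {3}: (-I)*(-1)
so (chi_1 * chi_2) takes values
  {0} -> 1, {1} -> -I, {2} -> -1, {3} -> I.
Now take the inner product of this character with each irreducible chi from the table, <chi_1*chi_2, chi> = (1/4) sum_C |C| (chi_1*chi_2)(C) conj(chi(C)):
  <chi_1*chi_2, chi_0> = (1/4)[1*(1)*conj(1) + 1*(-I)*conj(1) + 1*(-1)*conj(1) + 1*(I)*conj(1)]
      = (1/4)[(1) + (-I) + (-1) + (I)] = 0/4 = 0
  <chi_1*chi_2, chi_1> = (1/4)[1*(1)*conj(1) + 1*(-I)*conj(I) + 1*(-1)*conj(-1) + 1*(I)*conj(-I)]
      = (1/4)[(1) + (-1) + (1) + (-1)] = 0/4 = 0
  <chi_1*chi_2, chi_2> = (1/4)[1*(1)*conj(1) + 1*(-I)*conj(-1) + 1*(-1)*conj(1) + 1*(I)*conj(-1)]
      = (1/4)[(1) + (I) + (-1) + (-I)] = 0/4 = 0
  <chi_1*chi_2, chi_3> = (1/4)[1*(1)*conj(1) + 1*(-I)*conj(-I) + 1*(-1)*conj(-1) + 1*(I)*conj(I)]
      = (1/4)[(1) + (1) + (1) + (1)] = 4/4 = 1
(Exp terms are combined using exp(i*s)*conj(exp(i*t)) = exp(i*(s-t)), and sums of them are collapsed using the identity that for every m > 1 the m distinct m-th roots of unity sum to 0, e.g. 1 + exp(2*I*pi/3) + exp(-2*I*pi/3) = 0.)
Hence the multiplicities are chi_3: 1. Dimension check: dim(chi_1)*dim(chi_2) = 1*1 = 1 and sum (mult * dim) = 1*1 = 1.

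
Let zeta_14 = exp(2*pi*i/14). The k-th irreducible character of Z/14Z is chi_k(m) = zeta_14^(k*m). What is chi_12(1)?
chi_12(1) = zeta_14^12 = exp(-2*I*pi/7)

Derivation: chi_12(1) = zeta_14^(12*1) = zeta_14^12. Since zeta_14^14 = 1, this equals zeta_14^12 = exp(2*pi*i*12/14) = exp(-2*I*pi/7).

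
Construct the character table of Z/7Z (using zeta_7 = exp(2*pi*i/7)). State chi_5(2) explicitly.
Character table of Z/7Z (irreps indexed chi_0,...,chi_6 with chi_k(m) = zeta_7^(k*m), zeta_7 = exp(2*pi*i/7)):
  irrep \ class  {0} (size 1)  {1} (size 1)    {2} (size 1)    {3} (size 1)    {4} (size 1)    {5} (size 1)    {6} (size 1)  
  chi_0          1             1               1               1               1               1               1             
  chi_1          1             exp(2*I*pi/7)   exp(4*I*pi/7)   exp(6*I*pi/7)   exp(-6*I*pi/7)  exp(-4*I*pi/7)  exp(-2*I*pi/7)
  chi_2          1             exp(4*I*pi/7)   exp(-6*I*pi/7)  exp(-2*I*pi/7)  exp(2*I*pi/7)   exp(6*I*pi/7)   exp(-4*I*pi/7)
  chi_3          1             exp(6*I*pi/7)   exp(-2*I*pi/7)  exp(4*I*pi/7)   exp(-4*I*pi/7)  exp(2*I*pi/7)   exp(-6*I*pi/7)
  chi_4          1             exp(-6*I*pi/7)  exp(2*I*pi/7)   exp(-4*I*pi/7)  exp(4*I*pi/7)   exp(-2*I*pi/7)  exp(6*I*pi/7) 
  chi_5          1             exp(-4*I*pi/7)  exp(6*I*pi/7)   exp(2*I*pi/7)   exp(-2*I*pi/7)  exp(-6*I*pi/7)  exp(4*I*pi/7) 
  chi_6          1             exp(-2*I*pi/7)  exp(-4*I*pi/7)  exp(-6*I*pi/7)  exp(6*I*pi/7)   exp(4*I*pi/7)   exp(2*I*pi/7) 

Spot check: chi_5(2) = zeta_7^(5*2) = zeta_7^10 = exp(6*I*pi/7).

Argument: Z/7Z is abelian, so all 7 irreducible complex representations are 1-dimensional. They are given by chi_k(m) = zeta_7^(k*m) for k = 0,...,6. Row orthogonality: sum_m chi_k(m) conj(chi_l(m)) = 7 * [k = l].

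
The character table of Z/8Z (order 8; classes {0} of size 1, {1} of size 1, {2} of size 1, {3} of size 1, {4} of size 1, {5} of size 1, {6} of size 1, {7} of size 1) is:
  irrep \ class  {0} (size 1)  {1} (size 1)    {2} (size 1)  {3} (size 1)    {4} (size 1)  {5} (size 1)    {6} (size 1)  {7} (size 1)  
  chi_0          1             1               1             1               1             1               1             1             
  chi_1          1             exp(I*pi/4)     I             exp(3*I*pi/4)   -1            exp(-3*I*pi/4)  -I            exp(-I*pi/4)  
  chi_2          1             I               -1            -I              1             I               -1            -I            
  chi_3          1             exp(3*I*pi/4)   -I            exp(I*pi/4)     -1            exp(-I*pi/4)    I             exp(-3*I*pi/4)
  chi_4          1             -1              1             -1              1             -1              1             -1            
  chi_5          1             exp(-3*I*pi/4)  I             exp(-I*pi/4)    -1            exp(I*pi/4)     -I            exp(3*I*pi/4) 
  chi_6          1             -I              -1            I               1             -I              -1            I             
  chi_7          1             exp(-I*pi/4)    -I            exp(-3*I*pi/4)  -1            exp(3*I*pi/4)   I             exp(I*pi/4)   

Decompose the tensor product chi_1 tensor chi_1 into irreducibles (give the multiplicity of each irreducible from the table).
chi_1 tensor chi_1 = chi_2 (all other irreducibles have multiplicity 0).

Reasoning: The character of a tensor product is the pointwise product (chi_1 * chi_1)(C) = chi_1(C) * chi_1(C):
  {0}: (1)*(1), {1}: (exp(I*pi/4))*(exp(I*pi/4)), {2}: (I)*(I), {3}: (exp(3*I*pi/4))*(exp(3*I*pi/4)), {4}: (-1)*(-1), {5}: (exp(-3*I*pi/4))*(exp(-3*I*pi/4)), {6}: (-I)*(-I), {7}: (exp(-I*pi/4))*(exp(-I*pi/4))
so (chi_1 * chi_1) takes values
  {0} -> 1, {1} -> I, {2} -> -1, {3} -> -I, {4} -> 1, {5} -> I, {6} -> -1, {7} -> -I.
Now take the inner product of this character with each irreducible chi from the table, <chi_1*chi_1, chi> = (1/8) sum_C |C| (chi_1*chi_1)(C) conj(chi(C)):
  <chi_1*chi_1, chi_0> = (1/8)[1*(1)*conj(1) + 1*(I)*conj(1) + 1*(-1)*conj(1) + 1*(-I)*conj(1) + 1*(1)*conj(1) + 1*(I)*conj(1) + 1*(-1)*conj(1) + 1*(-I)*conj(1)]
      = (1/8)[(1) + (I) + (-1) + (-I) + (1) + (I) + (-1) + (-I)] = 0/8 = 0
  <chi_1*chi_1, chi_1> = (1/8)[1*(1)*conj(1) + 1*(I)*conj(exp(I*pi/4)) + 1*(-1)*conj(I) + 1*(-I)*conj(exp(3*I*pi/4)) + 1*(1)*conj(-1) + 1*(I)*conj(exp(-3*I*pi/4)) + 1*(-1)*conj(-I) + 1*(-I)*conj(exp(-I*pi/4))]
      = (1/8)[(1) + (exp(I*pi/4)) + (I) + (-exp(-I*pi/4)) + (-1) + (exp(-3*I*pi/4)) + (-I) + (-exp(3*I*pi/4))] = 0/8 = 0
  <chi_1*chi_1, chi_2> = (1/8)[1*(1)*conj(1) + 1*(I)*conj(I) + 1*(-1)*conj(-1) + 1*(-I)*conj(-I) + 1*(1)*conj(1) + 1*(I)*conj(I) + 1*(-1)*conj(-1) + 1*(-I)*conj(-I)]
      = (1/8)[(1) + (1) + (1) + (1) + (1) + (1) + (1) + (1)] = 8/8 = 1
  <chi_1*chi_1, chi_3> = (1/8)[1*(1)*conj(1) + 1*(I)*conj(exp(3*I*pi/4)) + 1*(-1)*conj(-I) + 1*(-I)*conj(exp(I*pi/4)) + 1*(1)*conj(-1) + 1*(I)*conj(exp(-I*pi/4)) + 1*(-1)*conj(I) + 1*(-I)*conj(exp(-3*I*pi/4))]
      = (1/8)[(1) + (exp(-I*pi/4)) + (-I) + (-exp(I*pi/4)) + (-1) + (exp(3*I*pi/4)) + (I) + (-exp(-3*I*pi/4))] = 0/8 = 0
  <chi_1*chi_1, chi_4> = (1/8)[1*(1)*conj(1) + 1*(I)*conj(-1) + 1*(-1)*conj(1) + 1*(-I)*conj(-1) + 1*(1)*conj(1) + 1*(I)*conj(-1) + 1*(-1)*conj(1) + 1*(-I)*conj(-1)]
      = (1/8)[(1) + (-I) + (-1) + (I) + (1) + (-I) + (-1) + (I)] = 0/8 = 0
  <chi_1*chi_1, chi_5> = (1/8)[1*(1)*conj(1) + 1*(I)*conj(exp(-3*I*pi/4)) + 1*(-1)*conj(I) + 1*(-I)*conj(exp(-I*pi/4)) + 1*(1)*conj(-1) + 1*(I)*conj(exp(I*pi/4)) + 1*(-1)*conj(-I) + 1*(-I)*conj(exp(3*I*pi/4))]
      = (1/8)[(1) + (exp(-3*I*pi/4)) + (I) + (-exp(3*I*pi/4)) + (-1) + (exp(I*pi/4)) + (-I) + (-exp(-I*pi/4))] = 0/8 = 0
  <chi_1*chi_1, chi_6> = (1/8)[1*(1)*conj(1) + 1*(I)*conj(-I) + 1*(-1)*conj(-1) + 1*(-I)*conj(I) + 1*(1)*conj(1) + 1*(I)*conj(-I) + 1*(-1)*conj(-1) + 1*(-I)*conj(I)]
      = (1/8)[(1) + (-1) + (1) + (-1) + (1) + (-1) + (1) + (-1)] = 0/8 = 0
  <chi_1*chi_1, chi_7> = (1/8)[1*(1)*conj(1) + 1*(I)*conj(exp(-I*pi/4)) + 1*(-1)*conj(-I) + 1*(-I)*conj(exp(-3*I*pi/4)) + 1*(1)*conj(-1) + 1*(I)*conj(exp(3*I*pi/4)) + 1*(-1)*conj(I) + 1*(-I)*conj(exp(I*pi/4))]
      = (1/8)[(1) + (exp(3*I*pi/4)) + (-I) + (-exp(-3*I*pi/4)) + (-1) + (exp(-I*pi/4)) + (I) + (-exp(I*pi/4))] = 0/8 = 0
(Exp terms are combined using exp(i*s)*conj(exp(i*t)) = exp(i*(s-t)), and sums of them are collapsed using the identity that for every m > 1 the m distinct m-th roots of unity sum to 0, e.g. 1 + exp(2*I*pi/3) + exp(-2*I*pi/3) = 0.)
Hence the multiplicities are chi_2: 1. Dimension check: dim(chi_1)*dim(chi_1) = 1*1 = 1 and sum (mult * dim) = 1*1 = 1.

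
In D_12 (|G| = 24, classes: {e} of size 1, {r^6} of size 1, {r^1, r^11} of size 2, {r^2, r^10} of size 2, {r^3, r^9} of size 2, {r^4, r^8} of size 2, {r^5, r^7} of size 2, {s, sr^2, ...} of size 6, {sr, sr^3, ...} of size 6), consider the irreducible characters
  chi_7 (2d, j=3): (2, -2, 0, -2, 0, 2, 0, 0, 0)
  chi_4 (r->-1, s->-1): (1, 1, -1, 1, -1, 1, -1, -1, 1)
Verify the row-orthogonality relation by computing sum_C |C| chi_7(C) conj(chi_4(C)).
Sum = 0; so <chi_7, chi_4> = 0 (distinct irreducibles are orthogonal).

Compute term by term over conjugacy classes (|C| * chi_7(C) * conj(chi_4(C))):
  1*(2)*conj(1) + 1*(-2)*conj(1) + 2*(0)*conj(-1) + 2*(-2)*conj(1) + 2*(0)*conj(-1) + 2*(2)*conj(1) + 2*(0)*conj(-1) + 6*(0)*conj(-1) + 6*(0)*conj(1)
  = (2) + (-2) + (0) + (-4) + (0) + (4) + (0) + (0) + (0)
  = 0.
Dividing by |G| = 24 gives 0/24 = 0, matching the row-orthogonality relation <chi_7, chi_4> = [chi_7 = chi_4].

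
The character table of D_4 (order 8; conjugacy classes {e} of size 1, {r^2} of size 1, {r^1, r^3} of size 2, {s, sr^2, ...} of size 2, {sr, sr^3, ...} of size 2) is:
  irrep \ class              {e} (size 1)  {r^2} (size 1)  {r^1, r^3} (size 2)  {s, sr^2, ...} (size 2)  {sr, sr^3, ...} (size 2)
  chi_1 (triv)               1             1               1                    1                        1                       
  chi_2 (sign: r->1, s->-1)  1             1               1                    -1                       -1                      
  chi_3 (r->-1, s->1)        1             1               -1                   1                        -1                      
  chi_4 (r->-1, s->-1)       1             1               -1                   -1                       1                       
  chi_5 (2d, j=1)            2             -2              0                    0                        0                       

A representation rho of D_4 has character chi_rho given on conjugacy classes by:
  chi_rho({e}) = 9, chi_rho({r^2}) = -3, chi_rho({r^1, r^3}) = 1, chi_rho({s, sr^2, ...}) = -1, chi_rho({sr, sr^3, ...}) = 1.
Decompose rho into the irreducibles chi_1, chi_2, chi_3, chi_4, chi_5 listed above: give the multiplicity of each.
Multiplicities: chi_1: 1, chi_2: 1, chi_3: 0, chi_4: 1, chi_5: 3.

Proof sketch: Use <chi_rho, chi> = (1/|G|) sum_C |C| * chi_rho(C) * conj(chi(C)) with |G| = 8 for each irreducible chi in the table:
  <chi_rho, chi_1> = (1/8)[1*(9)*conj(1) + 1*(-3)*conj(1) + 2*(1)*conj(1) + 2*(-1)*conj(1) + 2*(1)*conj(1)]
      = (1/8)[(9) + (-3) + (2) + (-2) + (2)] = 8/8 = 1
  <chi_rho, chi_2> = (1/8)[1*(9)*conj(1) + 1*(-3)*conj(1) + 2*(1)*conj(1) + 2*(-1)*conj(-1) + 2*(1)*conj(-1)]
      = (1/8)[(9) + (-3) + (2) + (2) + (-2)] = 8/8 = 1
  <chi_rho, chi_3> = (1/8)[1*(9)*conj(1) + 1*(-3)*conj(1) + 2*(1)*conj(-1) + 2*(-1)*conj(1) + 2*(1)*conj(-1)]
      = (1/8)[(9) + (-3) + (-2) + (-2) + (-2)] = 0/8 = 0
  <chi_rho, chi_4> = (1/8)[1*(9)*conj(1) + 1*(-3)*conj(1) + 2*(1)*conj(-1) + 2*(-1)*conj(-1) + 2*(1)*conj(1)]
      = (1/8)[(9) + (-3) + (-2) + (2) + (2)] = 8/8 = 1
  <chi_rho, chi_5> = (1/8)[1*(9)*conj(2) + 1*(-3)*conj(-2) + 2*(1)*conj(0) + 2*(-1)*conj(0) + 2*(1)*conj(0)]
      = (1/8)[(18) + (6) + (0) + (0) + (0)] = 24/8 = 3
Dimension check: dim(rho) = sum (mult * dim) = 1*1 + 1*1 + 0*1 + 1*1 + 3*2 = 9 = chi_rho(e) = 9.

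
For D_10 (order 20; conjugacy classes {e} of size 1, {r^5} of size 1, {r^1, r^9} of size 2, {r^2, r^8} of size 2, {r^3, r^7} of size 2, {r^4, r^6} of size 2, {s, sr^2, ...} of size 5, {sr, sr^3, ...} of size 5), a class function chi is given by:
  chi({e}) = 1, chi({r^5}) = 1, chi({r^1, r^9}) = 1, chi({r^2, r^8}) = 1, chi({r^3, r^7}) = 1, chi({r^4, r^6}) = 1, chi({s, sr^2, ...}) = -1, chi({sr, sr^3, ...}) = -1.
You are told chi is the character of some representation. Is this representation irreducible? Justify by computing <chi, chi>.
Irreducible: <chi, chi> = 1.

Reasoning: <chi, chi> = (1/|G|) sum_C |C| * |chi(C)|^2 = (1/20)[1*|1|^2 + 1*|1|^2 + 2*|1|^2 + 2*|1|^2 + 2*|1|^2 + 2*|1|^2 + 5*|-1|^2 + 5*|-1|^2]
  = (1/20)[(1) + (1) + (2) + (2) + (2) + (2) + (5) + (5)] = 20/20 = 1.
A character is irreducible iff <chi, chi> = 1, so this representation is irreducible.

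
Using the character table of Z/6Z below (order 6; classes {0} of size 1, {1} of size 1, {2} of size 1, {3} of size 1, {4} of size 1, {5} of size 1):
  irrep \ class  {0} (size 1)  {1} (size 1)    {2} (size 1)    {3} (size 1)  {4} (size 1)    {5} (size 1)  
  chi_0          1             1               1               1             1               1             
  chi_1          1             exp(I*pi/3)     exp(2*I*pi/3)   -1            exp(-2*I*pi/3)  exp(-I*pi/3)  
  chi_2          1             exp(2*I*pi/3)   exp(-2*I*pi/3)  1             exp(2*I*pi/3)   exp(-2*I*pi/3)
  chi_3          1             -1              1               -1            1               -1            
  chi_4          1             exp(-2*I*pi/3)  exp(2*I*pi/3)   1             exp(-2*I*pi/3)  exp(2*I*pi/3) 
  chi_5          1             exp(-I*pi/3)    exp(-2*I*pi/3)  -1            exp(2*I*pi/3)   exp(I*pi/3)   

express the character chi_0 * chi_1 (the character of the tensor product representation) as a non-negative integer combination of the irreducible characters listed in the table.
chi_0 tensor chi_1 = chi_1 (all other irreducibles have multiplicity 0).

Details: The character of a tensor product is the pointwise product (chi_0 * chi_1)(C) = chi_0(C) * chi_1(C):
  {0}: (1)*(1), {1}: (1)*(exp(I*pi/3)), {2}: (1)*(exp(2*I*pi/3)), {3}: (1)*(-1), {4}: (1)*(exp(-2*I*pi/3)), {5}: (1)*(exp(-I*pi/3))
so (chi_0 * chi_1) takes values
  {0} -> 1, {1} -> exp(I*pi/3), {2} -> exp(2*I*pi/3), {3} -> -1, {4} -> exp(-2*I*pi/3), {5} -> exp(-I*pi/3).
Now take the inner product of this character with each irreducible chi from the table, <chi_0*chi_1, chi> = (1/6) sum_C |C| (chi_0*chi_1)(C) conj(chi(C)):
  <chi_0*chi_1, chi_0> = (1/6)[1*(1)*conj(1) + 1*(exp(I*pi/3))*conj(1) + 1*(exp(2*I*pi/3))*conj(1) + 1*(-1)*conj(1) + 1*(exp(-2*I*pi/3))*conj(1) + 1*(exp(-I*pi/3))*conj(1)]
      = (1/6)[(1) + (exp(I*pi/3)) + (exp(2*I*pi/3)) + (-1) + (exp(-2*I*pi/3)) + (exp(-I*pi/3))] = 0/6 = 0
  <chi_0*chi_1, chi_1> = (1/6)[1*(1)*conj(1) + 1*(exp(I*pi/3))*conj(exp(I*pi/3)) + 1*(exp(2*I*pi/3))*conj(exp(2*I*pi/3)) + 1*(-1)*conj(-1) + 1*(exp(-2*I*pi/3))*conj(exp(-2*I*pi/3)) + 1*(exp(-I*pi/3))*conj(exp(-I*pi/3))]
      = (1/6)[(1) + (1) + (1) + (1) + (1) + (1)] = 6/6 = 1
  <chi_0*chi_1, chi_2> = (1/6)[1*(1)*conj(1) + 1*(exp(I*pi/3))*conj(exp(2*I*pi/3)) + 1*(exp(2*I*pi/3))*conj(exp(-2*I*pi/3)) + 1*(-1)*conj(1) + 1*(exp(-2*I*pi/3))*conj(exp(2*I*pi/3)) + 1*(exp(-I*pi/3))*conj(exp(-2*I*pi/3))]
      = (1/6)[(1) + (exp(-I*pi/3)) + (exp(-2*I*pi/3)) + (-1) + (exp(2*I*pi/3)) + (exp(I*pi/3))] = 0/6 = 0
  <chi_0*chi_1, chi_3> = (1/6)[1*(1)*conj(1) + 1*(exp(I*pi/3))*conj(-1) + 1*(exp(2*I*pi/3))*conj(1) + 1*(-1)*conj(-1) + 1*(exp(-2*I*pi/3))*conj(1) + 1*(exp(-I*pi/3))*conj(-1)]
      = (1/6)[(1) + (-exp(I*pi/3)) + (exp(2*I*pi/3)) + (1) + (exp(-2*I*pi/3)) + (-exp(-I*pi/3))] = 0/6 = 0
  <chi_0*chi_1, chi_4> = (1/6)[1*(1)*conj(1) + 1*(exp(I*pi/3))*conj(exp(-2*I*pi/3)) + 1*(exp(2*I*pi/3))*conj(exp(2*I*pi/3)) + 1*(-1)*conj(1) + 1*(exp(-2*I*pi/3))*conj(exp(-2*I*pi/3)) + 1*(exp(-I*pi/3))*conj(exp(2*I*pi/3))]
      = (1/6)[(1) + (-1) + (1) + (-1) + (1) + (-1)] = 0/6 = 0
  <chi_0*chi_1, chi_5> = (1/6)[1*(1)*conj(1) + 1*(exp(I*pi/3))*conj(exp(-I*pi/3)) + 1*(exp(2*I*pi/3))*conj(exp(-2*I*pi/3)) + 1*(-1)*conj(-1) + 1*(exp(-2*I*pi/3))*conj(exp(2*I*pi/3)) + 1*(exp(-I*pi/3))*conj(exp(I*pi/3))]
      = (1/6)[(1) + (exp(2*I*pi/3)) + (exp(-2*I*pi/3)) + (1) + (exp(2*I*pi/3)) + (exp(-2*I*pi/3))] = 0/6 = 0
(Exp terms are combined using exp(i*s)*conj(exp(i*t)) = exp(i*(s-t)), and sums of them are collapsed using the identity that for every m > 1 the m distinct m-th roots of unity sum to 0, e.g. 1 + exp(2*I*pi/3) + exp(-2*I*pi/3) = 0.)
Hence the multiplicities are chi_1: 1. Dimension check: dim(chi_0)*dim(chi_1) = 1*1 = 1 and sum (mult * dim) = 1*1 = 1.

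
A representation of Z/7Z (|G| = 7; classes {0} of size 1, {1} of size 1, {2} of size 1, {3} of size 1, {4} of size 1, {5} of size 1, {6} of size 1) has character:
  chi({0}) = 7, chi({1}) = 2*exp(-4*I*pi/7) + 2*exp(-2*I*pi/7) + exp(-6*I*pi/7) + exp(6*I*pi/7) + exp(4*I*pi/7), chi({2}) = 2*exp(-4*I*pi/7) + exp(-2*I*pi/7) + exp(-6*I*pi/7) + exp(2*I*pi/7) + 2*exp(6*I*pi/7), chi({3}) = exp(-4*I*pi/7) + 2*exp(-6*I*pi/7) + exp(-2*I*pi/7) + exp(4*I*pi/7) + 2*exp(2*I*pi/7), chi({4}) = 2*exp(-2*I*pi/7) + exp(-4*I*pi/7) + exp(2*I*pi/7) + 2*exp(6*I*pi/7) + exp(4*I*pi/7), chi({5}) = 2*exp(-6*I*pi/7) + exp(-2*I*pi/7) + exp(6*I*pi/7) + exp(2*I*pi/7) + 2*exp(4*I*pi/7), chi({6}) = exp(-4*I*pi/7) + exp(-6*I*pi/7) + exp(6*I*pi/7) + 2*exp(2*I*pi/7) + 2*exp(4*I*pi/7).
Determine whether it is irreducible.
Not irreducible (reducible): <chi, chi> = 11 > 1.

Solution. <chi, chi> = (1/|G|) sum_C |C| * |chi(C)|^2 = (1/7)[1*|7|^2 + 1*|2*exp(-4*I*pi/7) + 2*exp(-2*I*pi/7) + exp(-6*I*pi/7) + exp(6*I*pi/7) + exp(4*I*pi/7)|^2 + 1*|2*exp(-4*I*pi/7) + exp(-2*I*pi/7) + exp(-6*I*pi/7) + exp(2*I*pi/7) + 2*exp(6*I*pi/7)|^2 + 1*|exp(-4*I*pi/7) + 2*exp(-6*I*pi/7) + exp(-2*I*pi/7) + exp(4*I*pi/7) + 2*exp(2*I*pi/7)|^2 + 1*|2*exp(-2*I*pi/7) + exp(-4*I*pi/7) + exp(2*I*pi/7) + 2*exp(6*I*pi/7) + exp(4*I*pi/7)|^2 + 1*|2*exp(-6*I*pi/7) + exp(-2*I*pi/7) + exp(6*I*pi/7) + exp(2*I*pi/7) + 2*exp(4*I*pi/7)|^2 + 1*|exp(-4*I*pi/7) + exp(-6*I*pi/7) + exp(6*I*pi/7) + 2*exp(2*I*pi/7) + 2*exp(4*I*pi/7)|^2]
  = (1/7)[(49) + (11 + 8*exp(-2*I*pi/7) + 5*exp(-4*I*pi/7) + 6*exp(-6*I*pi/7) + 6*exp(6*I*pi/7) + 5*exp(4*I*pi/7) + 8*exp(2*I*pi/7)) + (11 + 8*exp(-4*I*pi/7) + 6*exp(-2*I*pi/7) + 5*exp(-6*I*pi/7) + 5*exp(6*I*pi/7) + 6*exp(2*I*pi/7) + 8*exp(4*I*pi/7)) + (11 + 6*exp(-4*I*pi/7) + 5*exp(-2*I*pi/7) + 8*exp(-6*I*pi/7) + 8*exp(6*I*pi/7) + 5*exp(2*I*pi/7) + 6*exp(4*I*pi/7)) + (11 + 6*exp(-4*I*pi/7) + 5*exp(-2*I*pi/7) + 8*exp(-6*I*pi/7) + 8*exp(6*I*pi/7) + 5*exp(2*I*pi/7) + 6*exp(4*I*pi/7)) + (11 + 8*exp(-4*I*pi/7) + 6*exp(-2*I*pi/7) + 5*exp(-6*I*pi/7) + 5*exp(6*I*pi/7) + 6*exp(2*I*pi/7) + 8*exp(4*I*pi/7)) + (11 + 8*exp(-2*I*pi/7) + 5*exp(-4*I*pi/7) + 6*exp(-6*I*pi/7) + 6*exp(6*I*pi/7) + 5*exp(4*I*pi/7) + 8*exp(2*I*pi/7))] = 77/7 = 11.
(Exp terms are combined using exp(i*s)*conj(exp(i*t)) = exp(i*(s-t)), and sums of them are collapsed using the identity that for every m > 1 the m distinct m-th roots of unity sum to 0, e.g. 1 + exp(2*I*pi/3) + exp(-2*I*pi/3) = 0.)
A character is irreducible iff <chi, chi> = 1, so this representation is reducible.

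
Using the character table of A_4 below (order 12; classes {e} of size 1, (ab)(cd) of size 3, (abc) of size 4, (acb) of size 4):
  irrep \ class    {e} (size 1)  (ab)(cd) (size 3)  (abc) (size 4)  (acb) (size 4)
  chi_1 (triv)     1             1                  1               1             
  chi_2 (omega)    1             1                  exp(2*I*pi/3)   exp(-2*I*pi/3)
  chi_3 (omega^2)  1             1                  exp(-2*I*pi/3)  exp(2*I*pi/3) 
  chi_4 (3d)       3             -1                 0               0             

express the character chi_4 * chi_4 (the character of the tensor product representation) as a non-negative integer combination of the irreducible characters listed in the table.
chi_4 tensor chi_4 = chi_1 + chi_2 + chi_3 + 2*chi_4 (all other irreducibles have multiplicity 0).

Details: The character of a tensor product is the pointwise product (chi_4 * chi_4)(C) = chi_4(C) * chi_4(C):
  {e}: (3)*(3), (ab)(cd): (-1)*(-1), (abc): (0)*(0), (acb): (0)*(0)
so (chi_4 * chi_4) takes values
  {e} -> 9, (ab)(cd) -> 1, (abc) -> 0, (acb) -> 0.
Now take the inner product of this character with each irreducible chi from the table, <chi_4*chi_4, chi> = (1/12) sum_C |C| (chi_4*chi_4)(C) conj(chi(C)):
  <chi_4*chi_4, chi_1> = (1/12)[1*(9)*conj(1) + 3*(1)*conj(1) + 4*(0)*conj(1) + 4*(0)*conj(1)]
      = (1/12)[(9) + (3) + (0) + (0)] = 12/12 = 1
  <chi_4*chi_4, chi_2> = (1/12)[1*(9)*conj(1) + 3*(1)*conj(1) + 4*(0)*conj(exp(2*I*pi/3)) + 4*(0)*conj(exp(-2*I*pi/3))]
      = (1/12)[(9) + (3) + (0) + (0)] = 12/12 = 1
  <chi_4*chi_4, chi_3> = (1/12)[1*(9)*conj(1) + 3*(1)*conj(1) + 4*(0)*conj(exp(-2*I*pi/3)) + 4*(0)*conj(exp(2*I*pi/3))]
      = (1/12)[(9) + (3) + (0) + (0)] = 12/12 = 1
  <chi_4*chi_4, chi_4> = (1/12)[1*(9)*conj(3) + 3*(1)*conj(-1) + 4*(0)*conj(0) + 4*(0)*conj(0)]
      = (1/12)[(27) + (-3) + (0) + (0)] = 24/12 = 2
(Exp terms are combined using exp(i*s)*conj(exp(i*t)) = exp(i*(s-t)), and sums of them are collapsed using the identity that for every m > 1 the m distinct m-th roots of unity sum to 0, e.g. 1 + exp(2*I*pi/3) + exp(-2*I*pi/3) = 0.)
Hence the multiplicities are chi_1: 1, chi_2: 1, chi_3: 1, chi_4: 2. Dimension check: dim(chi_4)*dim(chi_4) = 3*3 = 9 and sum (mult * dim) = 1*1 + 1*1 + 1*1 + 2*3 = 9.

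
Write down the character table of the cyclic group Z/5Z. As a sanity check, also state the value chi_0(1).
Character table of Z/5Z (irreps indexed chi_0,...,chi_4 with chi_k(m) = zeta_5^(k*m), zeta_5 = exp(2*pi*i/5)):
  irrep \ class  {0} (size 1)  {1} (size 1)    {2} (size 1)    {3} (size 1)    {4} (size 1)  
  chi_0          1             1               1               1               1             
  chi_1          1             exp(2*I*pi/5)   exp(4*I*pi/5)   exp(-4*I*pi/5)  exp(-2*I*pi/5)
  chi_2          1             exp(4*I*pi/5)   exp(-2*I*pi/5)  exp(2*I*pi/5)   exp(-4*I*pi/5)
  chi_3          1             exp(-4*I*pi/5)  exp(2*I*pi/5)   exp(-2*I*pi/5)  exp(4*I*pi/5) 
  chi_4          1             exp(-2*I*pi/5)  exp(-4*I*pi/5)  exp(4*I*pi/5)   exp(2*I*pi/5) 

Spot check: chi_0(1) = zeta_5^(0*1) = zeta_5^0 = 1.

Why: Z/5Z is abelian, so all 5 irreducible complex representations are 1-dimensional. They are given by chi_k(m) = zeta_5^(k*m) for k = 0,...,4. Row orthogonality: sum_m chi_k(m) conj(chi_l(m)) = 5 * [k = l].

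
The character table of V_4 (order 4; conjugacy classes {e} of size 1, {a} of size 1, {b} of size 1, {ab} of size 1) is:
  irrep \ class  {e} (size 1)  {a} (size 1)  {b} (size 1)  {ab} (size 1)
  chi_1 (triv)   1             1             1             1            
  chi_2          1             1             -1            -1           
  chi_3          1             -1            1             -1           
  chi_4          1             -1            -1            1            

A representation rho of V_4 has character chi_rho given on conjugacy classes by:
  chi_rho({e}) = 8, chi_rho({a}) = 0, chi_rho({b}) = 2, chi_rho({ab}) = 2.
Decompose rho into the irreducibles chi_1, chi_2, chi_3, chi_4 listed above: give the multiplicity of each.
Multiplicities: chi_1: 3, chi_2: 1, chi_3: 2, chi_4: 2.

Why: Use <chi_rho, chi> = (1/|G|) sum_C |C| * chi_rho(C) * conj(chi(C)) with |G| = 4 for each irreducible chi in the table:
  <chi_rho, chi_1> = (1/4)[1*(8)*conj(1) + 1*(0)*conj(1) + 1*(2)*conj(1) + 1*(2)*conj(1)]
      = (1/4)[(8) + (0) + (2) + (2)] = 12/4 = 3
  <chi_rho, chi_2> = (1/4)[1*(8)*conj(1) + 1*(0)*conj(1) + 1*(2)*conj(-1) + 1*(2)*conj(-1)]
      = (1/4)[(8) + (0) + (-2) + (-2)] = 4/4 = 1
  <chi_rho, chi_3> = (1/4)[1*(8)*conj(1) + 1*(0)*conj(-1) + 1*(2)*conj(1) + 1*(2)*conj(-1)]
      = (1/4)[(8) + (0) + (2) + (-2)] = 8/4 = 2
  <chi_rho, chi_4> = (1/4)[1*(8)*conj(1) + 1*(0)*conj(-1) + 1*(2)*conj(-1) + 1*(2)*conj(1)]
      = (1/4)[(8) + (0) + (-2) + (2)] = 8/4 = 2
Dimension check: dim(rho) = sum (mult * dim) = 3*1 + 1*1 + 2*1 + 2*1 = 8 = chi_rho(e) = 8.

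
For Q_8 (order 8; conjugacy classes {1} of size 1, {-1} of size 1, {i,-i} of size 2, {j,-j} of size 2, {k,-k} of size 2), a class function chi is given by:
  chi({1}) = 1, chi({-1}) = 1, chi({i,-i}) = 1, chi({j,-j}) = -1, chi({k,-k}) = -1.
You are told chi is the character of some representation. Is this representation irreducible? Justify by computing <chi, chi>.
Irreducible: <chi, chi> = 1.

Explanation: <chi, chi> = (1/|G|) sum_C |C| * |chi(C)|^2 = (1/8)[1*|1|^2 + 1*|1|^2 + 2*|1|^2 + 2*|-1|^2 + 2*|-1|^2]
  = (1/8)[(1) + (1) + (2) + (2) + (2)] = 8/8 = 1.
A character is irreducible iff <chi, chi> = 1, so this representation is irreducible.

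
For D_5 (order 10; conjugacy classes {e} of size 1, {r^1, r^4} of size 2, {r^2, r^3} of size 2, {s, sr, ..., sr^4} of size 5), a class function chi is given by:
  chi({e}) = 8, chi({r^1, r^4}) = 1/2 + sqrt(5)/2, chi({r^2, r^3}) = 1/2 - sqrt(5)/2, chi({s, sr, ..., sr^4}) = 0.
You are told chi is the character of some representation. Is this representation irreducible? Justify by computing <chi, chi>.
Not irreducible (reducible): <chi, chi> = 7 > 1.

Details: <chi, chi> = (1/|G|) sum_C |C| * |chi(C)|^2 = (1/10)[1*|8|^2 + 2*|1/2 + sqrt(5)/2|^2 + 2*|1/2 - sqrt(5)/2|^2 + 5*|0|^2]
  = (1/10)[(64) + (sqrt(5) + 3) + (3 - sqrt(5)) + (0)] = 70/10 = 7.
A character is irreducible iff <chi, chi> = 1, so this representation is reducible.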